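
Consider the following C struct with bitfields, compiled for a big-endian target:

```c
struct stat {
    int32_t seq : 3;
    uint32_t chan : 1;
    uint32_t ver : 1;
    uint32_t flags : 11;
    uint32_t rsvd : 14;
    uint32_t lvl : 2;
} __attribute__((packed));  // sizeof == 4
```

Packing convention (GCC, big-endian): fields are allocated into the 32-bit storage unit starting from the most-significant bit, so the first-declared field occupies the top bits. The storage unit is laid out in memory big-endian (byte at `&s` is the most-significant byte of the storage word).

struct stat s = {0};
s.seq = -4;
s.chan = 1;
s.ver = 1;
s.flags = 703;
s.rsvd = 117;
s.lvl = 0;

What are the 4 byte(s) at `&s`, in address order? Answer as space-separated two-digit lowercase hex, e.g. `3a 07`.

9a bf 01 d4

[29+:3] seq=-4 & 0x7 = 0x4; word=0x80000000
[28+:1] chan=1 & 0x1 = 0x1; word=0x90000000
[27+:1] ver=1 & 0x1 = 0x1; word=0x98000000
[16+:11] flags=703 & 0x7ff = 0x2bf; word=0x9abf0000
[2+:14] rsvd=117 & 0x3fff = 0x75; word=0x9abf01d4
[0+:2] lvl=0 & 0x3 = 0x0; word=0x9abf01d4
word = 0x9abf01d4 → big-endian bytes:
  [0]=0x9a  [1]=0xbf  [2]=0x01  [3]=0xd4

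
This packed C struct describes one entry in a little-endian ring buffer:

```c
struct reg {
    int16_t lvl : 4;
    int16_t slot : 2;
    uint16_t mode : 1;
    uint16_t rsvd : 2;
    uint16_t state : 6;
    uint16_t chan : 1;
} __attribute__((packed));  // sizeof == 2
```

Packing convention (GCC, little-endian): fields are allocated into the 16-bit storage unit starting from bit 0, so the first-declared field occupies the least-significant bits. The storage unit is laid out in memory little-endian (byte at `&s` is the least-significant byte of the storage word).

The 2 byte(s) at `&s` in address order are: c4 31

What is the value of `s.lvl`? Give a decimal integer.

[0]=0xc4 [1]=0x31 (little-endian) → word 0x31c4
lvl [0+:4] = (word>>0) & 0xf = 4  ←
slot [4+:2] = (word>>4) & 0x3 = 0
mode [6+:1] = (word>>6) & 0x1 = 1
rsvd [7+:2] = (word>>7) & 0x3 = 3
state [9+:6] = (word>>9) & 0x3f = 24
chan [15+:1] = (word>>15) & 0x1 = 0
lvl signed 4b, MSB=0: value = 4

4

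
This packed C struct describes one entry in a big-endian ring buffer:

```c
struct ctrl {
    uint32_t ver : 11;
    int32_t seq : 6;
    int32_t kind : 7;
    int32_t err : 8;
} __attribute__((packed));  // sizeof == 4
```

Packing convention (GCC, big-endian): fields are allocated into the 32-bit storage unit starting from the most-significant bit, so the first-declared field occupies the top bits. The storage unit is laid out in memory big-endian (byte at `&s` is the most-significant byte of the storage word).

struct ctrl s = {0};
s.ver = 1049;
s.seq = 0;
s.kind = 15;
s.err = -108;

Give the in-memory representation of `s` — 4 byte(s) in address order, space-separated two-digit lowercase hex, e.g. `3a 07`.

[21+:11] ver=1049 & 0x7ff = 0x419; word=0x83200000
[15+:6] seq=0 & 0x3f = 0x0; word=0x83200000
[8+:7] kind=15 & 0x7f = 0xf; word=0x83200f00
[0+:8] err=-108 & 0xff = 0x94; word=0x83200f94
word = 0x83200f94 → big-endian bytes:
  [0]=0x83  [1]=0x20  [2]=0x0f  [3]=0x94

83 20 0f 94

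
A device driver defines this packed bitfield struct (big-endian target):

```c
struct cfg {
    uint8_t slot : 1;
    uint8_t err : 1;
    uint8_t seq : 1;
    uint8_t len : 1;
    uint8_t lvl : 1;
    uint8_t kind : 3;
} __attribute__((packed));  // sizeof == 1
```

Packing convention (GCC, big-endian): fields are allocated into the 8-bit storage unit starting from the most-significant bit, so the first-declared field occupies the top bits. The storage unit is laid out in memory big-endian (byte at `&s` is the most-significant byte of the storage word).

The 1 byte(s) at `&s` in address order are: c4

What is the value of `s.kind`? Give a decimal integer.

[0]=0xc4 (big-endian) → word 0xc4
slot:1 @ bit 7 → (0xc4>>7)&0x1 = 0x1
err:1 @ bit 6 → (0xc4>>6)&0x1 = 0x1
seq:1 @ bit 5 → (0xc4>>5)&0x1 = 0x0
len:1 @ bit 4 → (0xc4>>4)&0x1 = 0x0
lvl:1 @ bit 3 → (0xc4>>3)&0x1 = 0x0
kind:3 @ bit 0 → (0xc4>>0)&0x7 = 0x4  ←

4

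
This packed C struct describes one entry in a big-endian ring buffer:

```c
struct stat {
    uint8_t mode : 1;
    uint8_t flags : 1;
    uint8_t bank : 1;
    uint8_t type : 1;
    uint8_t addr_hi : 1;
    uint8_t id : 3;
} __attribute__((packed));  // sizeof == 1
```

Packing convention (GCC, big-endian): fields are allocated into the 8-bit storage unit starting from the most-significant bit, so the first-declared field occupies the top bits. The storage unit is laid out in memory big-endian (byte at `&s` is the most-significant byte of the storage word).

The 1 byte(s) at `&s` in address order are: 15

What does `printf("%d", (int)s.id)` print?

5

[0]=0x15 (big-endian) → word 0x15
mode [7+:1] = (word>>7) & 0x1 = 0
flags [6+:1] = (word>>6) & 0x1 = 0
bank [5+:1] = (word>>5) & 0x1 = 0
type [4+:1] = (word>>4) & 0x1 = 1
addr_hi [3+:1] = (word>>3) & 0x1 = 0
id [0+:3] = (word>>0) & 0x7 = 5  ←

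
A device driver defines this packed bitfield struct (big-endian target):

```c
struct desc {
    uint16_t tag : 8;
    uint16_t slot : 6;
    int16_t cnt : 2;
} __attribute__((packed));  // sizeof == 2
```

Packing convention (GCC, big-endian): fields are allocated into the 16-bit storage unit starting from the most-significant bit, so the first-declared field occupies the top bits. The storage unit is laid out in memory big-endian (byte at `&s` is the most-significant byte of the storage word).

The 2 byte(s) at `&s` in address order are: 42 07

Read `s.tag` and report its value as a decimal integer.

66

[0]=0x42 [1]=0x07 (big-endian) → word 0x4207
tag [8+:8] = (word>>8) & 0xff = 66  ←
slot [2+:6] = (word>>2) & 0x3f = 1
cnt [0+:2] = (word>>0) & 0x3 = 3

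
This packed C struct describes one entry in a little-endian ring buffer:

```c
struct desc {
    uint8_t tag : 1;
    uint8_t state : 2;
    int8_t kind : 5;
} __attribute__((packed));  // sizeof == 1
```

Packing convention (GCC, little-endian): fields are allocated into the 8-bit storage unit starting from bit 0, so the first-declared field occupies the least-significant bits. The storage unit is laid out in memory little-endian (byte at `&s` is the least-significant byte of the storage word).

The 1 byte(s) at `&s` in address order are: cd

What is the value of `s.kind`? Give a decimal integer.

-7

[0]=0xcd (little-endian) → word 0xcd
tag:1 @ bit 0 → (0xcd>>0)&0x1 = 0x1
state:2 @ bit 1 → (0xcd>>1)&0x3 = 0x2
kind:5 @ bit 3 → (0xcd>>3)&0x1f = 0x19  ←
kind signed 5b, MSB=1: 25 - 32 = -7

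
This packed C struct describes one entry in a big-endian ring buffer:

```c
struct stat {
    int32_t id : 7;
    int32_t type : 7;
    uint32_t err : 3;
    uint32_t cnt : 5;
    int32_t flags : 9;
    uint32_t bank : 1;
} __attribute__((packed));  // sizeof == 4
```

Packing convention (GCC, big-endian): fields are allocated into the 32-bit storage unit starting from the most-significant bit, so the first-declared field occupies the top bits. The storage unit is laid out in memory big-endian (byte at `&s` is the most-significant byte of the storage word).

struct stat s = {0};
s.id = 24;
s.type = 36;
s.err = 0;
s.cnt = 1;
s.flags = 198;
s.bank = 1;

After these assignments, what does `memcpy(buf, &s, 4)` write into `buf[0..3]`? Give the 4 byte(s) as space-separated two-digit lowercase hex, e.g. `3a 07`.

30 90 05 8d

id:7 = 24 → 0x18 << 25 → word 0x30000000
type:7 = 36 → 0x24 << 18 → word 0x30900000
err:3 = 0 → 0x0 << 15 → word 0x30900000
cnt:5 = 1 → 0x1 << 10 → word 0x30900400
flags:9 = 198 → 0xc6 << 1 → word 0x3090058c
bank:1 = 1 → 0x1 << 0 → word 0x3090058d
word = 0x3090058d → big-endian bytes:
  [0]=0x30  [1]=0x90  [2]=0x05  [3]=0x8d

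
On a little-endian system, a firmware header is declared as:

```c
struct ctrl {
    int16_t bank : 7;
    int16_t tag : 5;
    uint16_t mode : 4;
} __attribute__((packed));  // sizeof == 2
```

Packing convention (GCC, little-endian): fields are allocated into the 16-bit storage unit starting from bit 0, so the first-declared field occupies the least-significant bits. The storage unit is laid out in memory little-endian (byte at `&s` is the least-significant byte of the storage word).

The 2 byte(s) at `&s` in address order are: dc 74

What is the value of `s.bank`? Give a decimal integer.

[0]=0xdc [1]=0x74 (little-endian) → word 0x74dc
bank [0+:7] = (word>>0) & 0x7f = 92  ←
tag [7+:5] = (word>>7) & 0x1f = 9
mode [12+:4] = (word>>12) & 0xf = 7
bank signed 7b, MSB=1: 92 - 128 = -36

-36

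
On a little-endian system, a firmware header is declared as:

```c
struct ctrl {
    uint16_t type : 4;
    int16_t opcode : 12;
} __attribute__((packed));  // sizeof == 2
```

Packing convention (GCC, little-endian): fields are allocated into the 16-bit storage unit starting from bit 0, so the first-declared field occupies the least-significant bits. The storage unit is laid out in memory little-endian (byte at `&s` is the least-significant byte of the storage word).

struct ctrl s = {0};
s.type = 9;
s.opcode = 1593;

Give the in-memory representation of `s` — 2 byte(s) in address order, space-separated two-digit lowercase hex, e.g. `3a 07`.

99 63

[0+:4] type=9 & 0xf = 0x9; word=0x0009
[4+:12] opcode=1593 & 0xfff = 0x639; word=0x6399
word = 0x6399 → little-endian bytes:
  [0]=0x99  [1]=0x63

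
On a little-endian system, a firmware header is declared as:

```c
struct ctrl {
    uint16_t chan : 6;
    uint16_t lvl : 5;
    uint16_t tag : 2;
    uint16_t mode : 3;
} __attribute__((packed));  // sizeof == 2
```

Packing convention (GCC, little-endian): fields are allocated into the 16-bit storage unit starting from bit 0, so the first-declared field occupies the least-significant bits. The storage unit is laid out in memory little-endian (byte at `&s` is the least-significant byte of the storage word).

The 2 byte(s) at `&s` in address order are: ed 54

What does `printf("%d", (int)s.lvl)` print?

19

[0]=0xed [1]=0x54 (little-endian) → word 0x54ed
chan [0+:6] = (word>>0) & 0x3f = 45
lvl [6+:5] = (word>>6) & 0x1f = 19  ←
tag [11+:2] = (word>>11) & 0x3 = 2
mode [13+:3] = (word>>13) & 0x7 = 2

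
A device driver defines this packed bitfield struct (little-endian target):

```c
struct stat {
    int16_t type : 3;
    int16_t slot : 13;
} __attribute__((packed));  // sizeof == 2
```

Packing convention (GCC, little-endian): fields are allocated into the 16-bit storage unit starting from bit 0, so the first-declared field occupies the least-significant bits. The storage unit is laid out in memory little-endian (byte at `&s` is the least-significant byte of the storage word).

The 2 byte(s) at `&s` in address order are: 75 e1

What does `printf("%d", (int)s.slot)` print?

[0]=0x75 [1]=0xe1 (little-endian) → word 0xe175
type [0+:3] = (word>>0) & 0x7 = 5
slot [3+:13] = (word>>3) & 0x1fff = 7214  ←
slot signed 13b, MSB=1: 7214 - 8192 = -978

-978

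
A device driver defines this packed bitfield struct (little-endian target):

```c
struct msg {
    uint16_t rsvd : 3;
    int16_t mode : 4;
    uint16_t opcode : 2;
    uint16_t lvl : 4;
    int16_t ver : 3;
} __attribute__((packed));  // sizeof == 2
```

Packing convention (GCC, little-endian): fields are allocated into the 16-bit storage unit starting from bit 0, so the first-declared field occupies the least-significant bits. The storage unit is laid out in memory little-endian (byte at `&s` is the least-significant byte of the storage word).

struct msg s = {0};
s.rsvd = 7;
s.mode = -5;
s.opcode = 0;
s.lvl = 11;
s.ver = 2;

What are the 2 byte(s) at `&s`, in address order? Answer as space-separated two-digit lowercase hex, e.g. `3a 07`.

5f 56

[0+:3] rsvd=7 & 0x7 = 0x7; word=0x0007
[3+:4] mode=-5 & 0xf = 0xb; word=0x005f
[7+:2] opcode=0 & 0x3 = 0x0; word=0x005f
[9+:4] lvl=11 & 0xf = 0xb; word=0x165f
[13+:3] ver=2 & 0x7 = 0x2; word=0x565f
word = 0x565f → little-endian bytes:
  [0]=0x5f  [1]=0x56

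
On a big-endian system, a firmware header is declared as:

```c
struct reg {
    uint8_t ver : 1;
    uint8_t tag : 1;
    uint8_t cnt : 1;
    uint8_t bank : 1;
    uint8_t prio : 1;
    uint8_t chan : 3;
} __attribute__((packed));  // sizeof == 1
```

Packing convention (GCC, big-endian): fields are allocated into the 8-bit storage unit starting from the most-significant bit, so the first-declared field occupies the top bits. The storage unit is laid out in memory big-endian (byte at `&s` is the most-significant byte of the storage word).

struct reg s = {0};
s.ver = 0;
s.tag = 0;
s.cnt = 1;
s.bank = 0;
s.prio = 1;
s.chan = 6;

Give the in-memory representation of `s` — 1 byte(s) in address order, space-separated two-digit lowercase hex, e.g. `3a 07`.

[7+:1] ver=0 & 0x1 = 0x0; word=0x00
[6+:1] tag=0 & 0x1 = 0x0; word=0x00
[5+:1] cnt=1 & 0x1 = 0x1; word=0x20
[4+:1] bank=0 & 0x1 = 0x0; word=0x20
[3+:1] prio=1 & 0x1 = 0x1; word=0x28
[0+:3] chan=6 & 0x7 = 0x6; word=0x2e
word = 0x2e → big-endian bytes:
  [0]=0x2e

2e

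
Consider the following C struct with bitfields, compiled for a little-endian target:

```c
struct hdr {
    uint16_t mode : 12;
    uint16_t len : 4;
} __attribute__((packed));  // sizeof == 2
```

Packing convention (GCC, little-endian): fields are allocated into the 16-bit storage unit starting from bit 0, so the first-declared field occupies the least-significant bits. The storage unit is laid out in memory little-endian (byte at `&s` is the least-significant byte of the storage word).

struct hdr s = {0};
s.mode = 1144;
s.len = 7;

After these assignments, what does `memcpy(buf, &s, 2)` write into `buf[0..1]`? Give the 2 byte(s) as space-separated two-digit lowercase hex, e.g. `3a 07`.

mode (12b) val=1144 bits=0x478 at bit 0: 0x0478
len (4b) val=7 bits=0x7 at bit 12: 0x7478
word = 0x7478 → little-endian bytes:
  [0]=0x78  [1]=0x74

78 74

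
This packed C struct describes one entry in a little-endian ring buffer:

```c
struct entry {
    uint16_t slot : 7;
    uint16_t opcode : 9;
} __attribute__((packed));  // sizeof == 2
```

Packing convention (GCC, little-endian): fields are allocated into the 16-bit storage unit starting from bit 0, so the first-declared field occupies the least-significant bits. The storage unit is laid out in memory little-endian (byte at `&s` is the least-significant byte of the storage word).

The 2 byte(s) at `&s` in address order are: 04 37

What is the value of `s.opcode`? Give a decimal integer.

110

[0]=0x04 [1]=0x37 (little-endian) → word 0x3704
slot [0+:7] = (word>>0) & 0x7f = 4
opcode [7+:9] = (word>>7) & 0x1ff = 110  ←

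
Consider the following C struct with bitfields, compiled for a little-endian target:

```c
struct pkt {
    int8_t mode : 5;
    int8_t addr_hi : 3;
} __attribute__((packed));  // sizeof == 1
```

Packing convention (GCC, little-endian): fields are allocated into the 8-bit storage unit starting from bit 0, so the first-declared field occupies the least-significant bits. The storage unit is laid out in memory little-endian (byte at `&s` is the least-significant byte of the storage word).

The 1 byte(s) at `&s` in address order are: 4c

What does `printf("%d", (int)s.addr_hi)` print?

2

[0]=0x4c (little-endian) → word 0x4c
mode:5 @ bit 0 → (0x4c>>0)&0x1f = 0xc
addr_hi:3 @ bit 5 → (0x4c>>5)&0x7 = 0x2  ←
addr_hi signed 3b, MSB=0: value = 2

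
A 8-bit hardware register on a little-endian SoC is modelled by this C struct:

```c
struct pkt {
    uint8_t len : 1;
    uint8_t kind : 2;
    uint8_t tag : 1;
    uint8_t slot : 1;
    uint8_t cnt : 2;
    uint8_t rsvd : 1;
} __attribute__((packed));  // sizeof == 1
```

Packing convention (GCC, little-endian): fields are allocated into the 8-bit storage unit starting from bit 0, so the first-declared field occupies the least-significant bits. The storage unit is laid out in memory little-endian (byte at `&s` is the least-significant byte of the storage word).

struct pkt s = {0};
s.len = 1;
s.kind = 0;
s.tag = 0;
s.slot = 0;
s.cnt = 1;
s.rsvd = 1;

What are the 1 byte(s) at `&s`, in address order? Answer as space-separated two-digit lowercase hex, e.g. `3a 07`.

len:1 = 1 → 0x1 << 0 → word 0x01
kind:2 = 0 → 0x0 << 1 → word 0x01
tag:1 = 0 → 0x0 << 3 → word 0x01
slot:1 = 0 → 0x0 << 4 → word 0x01
cnt:2 = 1 → 0x1 << 5 → word 0x21
rsvd:1 = 1 → 0x1 << 7 → word 0xa1
word = 0xa1 → little-endian bytes:
  [0]=0xa1

a1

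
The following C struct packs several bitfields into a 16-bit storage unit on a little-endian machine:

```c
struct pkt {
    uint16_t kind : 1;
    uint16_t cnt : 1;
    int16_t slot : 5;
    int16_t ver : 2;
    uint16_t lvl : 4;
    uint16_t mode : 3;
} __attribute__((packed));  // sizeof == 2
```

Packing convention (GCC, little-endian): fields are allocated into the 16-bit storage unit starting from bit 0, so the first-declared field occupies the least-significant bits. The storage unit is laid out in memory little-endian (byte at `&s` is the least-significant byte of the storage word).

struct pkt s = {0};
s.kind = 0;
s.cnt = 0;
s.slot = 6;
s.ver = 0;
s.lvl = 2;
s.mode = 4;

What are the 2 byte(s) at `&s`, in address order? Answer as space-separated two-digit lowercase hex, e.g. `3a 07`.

kind (1b) val=0 bits=0x0 at bit 0: 0x0000
cnt (1b) val=0 bits=0x0 at bit 1: 0x0000
slot (5b) val=6 bits=0x6 at bit 2: 0x0018
ver (2b) val=0 bits=0x0 at bit 7: 0x0018
lvl (4b) val=2 bits=0x2 at bit 9: 0x0418
mode (3b) val=4 bits=0x4 at bit 13: 0x8418
word = 0x8418 → little-endian bytes:
  [0]=0x18  [1]=0x84

18 84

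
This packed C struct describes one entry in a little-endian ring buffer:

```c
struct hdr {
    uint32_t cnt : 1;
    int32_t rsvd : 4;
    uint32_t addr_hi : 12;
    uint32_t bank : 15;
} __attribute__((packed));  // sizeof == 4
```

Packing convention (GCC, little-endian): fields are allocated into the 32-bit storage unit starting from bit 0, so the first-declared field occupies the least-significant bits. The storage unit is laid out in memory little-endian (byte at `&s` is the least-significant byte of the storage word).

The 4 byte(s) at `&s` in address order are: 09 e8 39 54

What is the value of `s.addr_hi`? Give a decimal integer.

[0]=0x09 [1]=0xe8 [2]=0x39 [3]=0x54 (little-endian) → word 0x5439e809
cnt:1 @ bit 0 → (0x5439e809>>0)&0x1 = 0x1
rsvd:4 @ bit 1 → (0x5439e809>>1)&0xf = 0x4
addr_hi:12 @ bit 5 → (0x5439e809>>5)&0xfff = 0xf40  ←
bank:15 @ bit 17 → (0x5439e809>>17)&0x7fff = 0x2a1c

3904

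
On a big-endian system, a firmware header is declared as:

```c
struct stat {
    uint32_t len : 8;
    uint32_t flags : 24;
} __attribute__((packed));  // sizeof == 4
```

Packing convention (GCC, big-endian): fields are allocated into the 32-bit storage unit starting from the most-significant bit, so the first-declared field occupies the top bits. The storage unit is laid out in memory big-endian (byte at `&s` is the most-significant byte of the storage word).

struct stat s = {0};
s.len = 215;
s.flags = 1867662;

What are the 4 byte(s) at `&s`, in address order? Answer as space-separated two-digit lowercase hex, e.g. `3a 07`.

d7 1c 7f 8e

len (8b) val=215 bits=0xd7 at bit 24: 0xd7000000
flags (24b) val=1867662 bits=0x1c7f8e at bit 0: 0xd71c7f8e
word = 0xd71c7f8e → big-endian bytes:
  [0]=0xd7  [1]=0x1c  [2]=0x7f  [3]=0x8e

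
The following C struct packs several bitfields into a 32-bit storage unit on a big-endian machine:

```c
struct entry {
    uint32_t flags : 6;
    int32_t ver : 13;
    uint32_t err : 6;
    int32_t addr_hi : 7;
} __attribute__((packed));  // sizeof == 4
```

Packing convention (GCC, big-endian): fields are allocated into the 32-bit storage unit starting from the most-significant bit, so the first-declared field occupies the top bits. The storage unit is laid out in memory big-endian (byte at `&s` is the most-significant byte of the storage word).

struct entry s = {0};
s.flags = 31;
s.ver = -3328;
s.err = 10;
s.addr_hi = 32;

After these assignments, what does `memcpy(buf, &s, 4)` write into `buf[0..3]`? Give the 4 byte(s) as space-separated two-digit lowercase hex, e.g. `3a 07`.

flags:6 = 31 → 0x1f << 26 → word 0x7c000000
ver:13 = -3328 → 0x1300 << 13 → word 0x7e600000
err:6 = 10 → 0xa << 7 → word 0x7e600500
addr_hi:7 = 32 → 0x20 << 0 → word 0x7e600520
word = 0x7e600520 → big-endian bytes:
  [0]=0x7e  [1]=0x60  [2]=0x05  [3]=0x20

7e 60 05 20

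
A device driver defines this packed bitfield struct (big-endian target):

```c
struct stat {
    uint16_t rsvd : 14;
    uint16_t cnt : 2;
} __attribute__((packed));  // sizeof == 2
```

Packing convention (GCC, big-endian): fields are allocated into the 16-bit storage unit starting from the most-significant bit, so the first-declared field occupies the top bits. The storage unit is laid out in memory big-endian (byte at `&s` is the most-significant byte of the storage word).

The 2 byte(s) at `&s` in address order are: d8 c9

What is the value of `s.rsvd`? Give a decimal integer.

[0]=0xd8 [1]=0xc9 (big-endian) → word 0xd8c9
rsvd:14 @ bit 2 → (0xd8c9>>2)&0x3fff = 0x3632  ←
cnt:2 @ bit 0 → (0xd8c9>>0)&0x3 = 0x1

13874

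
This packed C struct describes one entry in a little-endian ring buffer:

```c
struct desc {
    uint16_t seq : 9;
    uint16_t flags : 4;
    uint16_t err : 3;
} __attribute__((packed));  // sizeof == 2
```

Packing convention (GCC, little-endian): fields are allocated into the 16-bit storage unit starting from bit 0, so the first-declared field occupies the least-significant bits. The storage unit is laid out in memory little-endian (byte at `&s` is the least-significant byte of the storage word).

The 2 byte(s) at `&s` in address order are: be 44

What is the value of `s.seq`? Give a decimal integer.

190

[0]=0xbe [1]=0x44 (little-endian) → word 0x44be
seq:9 @ bit 0 → (0x44be>>0)&0x1ff = 0xbe  ←
flags:4 @ bit 9 → (0x44be>>9)&0xf = 0x2
err:3 @ bit 13 → (0x44be>>13)&0x7 = 0x2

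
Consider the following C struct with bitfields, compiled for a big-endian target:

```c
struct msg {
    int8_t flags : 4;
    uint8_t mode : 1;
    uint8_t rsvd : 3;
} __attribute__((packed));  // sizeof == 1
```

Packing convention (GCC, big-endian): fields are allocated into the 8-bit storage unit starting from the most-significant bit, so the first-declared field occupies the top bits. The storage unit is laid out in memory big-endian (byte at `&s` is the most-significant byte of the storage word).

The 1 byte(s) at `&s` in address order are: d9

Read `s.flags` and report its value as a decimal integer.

[0]=0xd9 (big-endian) → word 0xd9
flags:4 @ bit 4 → (0xd9>>4)&0xf = 0xd  ←
mode:1 @ bit 3 → (0xd9>>3)&0x1 = 0x1
rsvd:3 @ bit 0 → (0xd9>>0)&0x7 = 0x1
flags signed 4b, MSB=1: 13 - 16 = -3

-3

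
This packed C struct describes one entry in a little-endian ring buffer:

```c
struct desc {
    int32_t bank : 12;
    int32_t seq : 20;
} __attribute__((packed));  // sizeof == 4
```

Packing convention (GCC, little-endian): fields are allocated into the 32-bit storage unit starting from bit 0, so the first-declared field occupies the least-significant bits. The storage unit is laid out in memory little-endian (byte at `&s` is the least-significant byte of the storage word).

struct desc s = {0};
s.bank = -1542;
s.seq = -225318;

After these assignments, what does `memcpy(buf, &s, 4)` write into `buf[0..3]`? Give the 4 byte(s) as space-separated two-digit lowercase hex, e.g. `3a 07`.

fa a9 fd c8

bank (12b) val=-1542 bits=0x9fa at bit 0: 0x000009fa
seq (20b) val=-225318 bits=0xc8fda at bit 12: 0xc8fda9fa
word = 0xc8fda9fa → little-endian bytes:
  [0]=0xfa  [1]=0xa9  [2]=0xfd  [3]=0xc8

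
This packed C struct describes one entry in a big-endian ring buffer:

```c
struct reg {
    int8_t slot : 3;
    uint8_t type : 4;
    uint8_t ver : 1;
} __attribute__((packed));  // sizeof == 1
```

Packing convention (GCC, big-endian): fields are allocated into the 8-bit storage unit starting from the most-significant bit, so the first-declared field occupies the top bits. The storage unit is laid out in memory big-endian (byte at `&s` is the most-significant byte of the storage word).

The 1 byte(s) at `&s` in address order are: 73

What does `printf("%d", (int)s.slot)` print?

[0]=0x73 (big-endian) → word 0x73
slot [5+:3] = (word>>5) & 0x7 = 3  ←
type [1+:4] = (word>>1) & 0xf = 9
ver [0+:1] = (word>>0) & 0x1 = 1
slot signed 3b, MSB=0: value = 3

3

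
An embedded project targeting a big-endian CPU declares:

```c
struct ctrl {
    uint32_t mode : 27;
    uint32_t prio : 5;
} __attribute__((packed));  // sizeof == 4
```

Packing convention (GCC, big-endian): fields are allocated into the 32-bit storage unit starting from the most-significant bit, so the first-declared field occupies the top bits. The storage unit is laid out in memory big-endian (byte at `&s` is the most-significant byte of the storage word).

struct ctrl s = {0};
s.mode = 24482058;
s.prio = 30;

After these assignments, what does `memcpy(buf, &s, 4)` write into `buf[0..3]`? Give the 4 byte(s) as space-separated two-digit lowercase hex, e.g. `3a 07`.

mode (27b) val=24482058 bits=0x175910a at bit 5: 0x2eb22140
prio (5b) val=30 bits=0x1e at bit 0: 0x2eb2215e
word = 0x2eb2215e → big-endian bytes:
  [0]=0x2e  [1]=0xb2  [2]=0x21  [3]=0x5e

2e b2 21 5e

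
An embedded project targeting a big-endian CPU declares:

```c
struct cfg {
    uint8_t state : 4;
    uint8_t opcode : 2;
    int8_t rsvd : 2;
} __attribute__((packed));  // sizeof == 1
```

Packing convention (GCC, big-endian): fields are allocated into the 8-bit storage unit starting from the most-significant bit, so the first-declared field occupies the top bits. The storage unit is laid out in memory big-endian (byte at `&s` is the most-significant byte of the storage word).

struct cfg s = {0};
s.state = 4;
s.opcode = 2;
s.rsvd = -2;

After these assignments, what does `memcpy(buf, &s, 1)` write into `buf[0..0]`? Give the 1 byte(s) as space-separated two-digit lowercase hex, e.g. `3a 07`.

4a

[4+:4] state=4 & 0xf = 0x4; word=0x40
[2+:2] opcode=2 & 0x3 = 0x2; word=0x48
[0+:2] rsvd=-2 & 0x3 = 0x2; word=0x4a
word = 0x4a → big-endian bytes:
  [0]=0x4a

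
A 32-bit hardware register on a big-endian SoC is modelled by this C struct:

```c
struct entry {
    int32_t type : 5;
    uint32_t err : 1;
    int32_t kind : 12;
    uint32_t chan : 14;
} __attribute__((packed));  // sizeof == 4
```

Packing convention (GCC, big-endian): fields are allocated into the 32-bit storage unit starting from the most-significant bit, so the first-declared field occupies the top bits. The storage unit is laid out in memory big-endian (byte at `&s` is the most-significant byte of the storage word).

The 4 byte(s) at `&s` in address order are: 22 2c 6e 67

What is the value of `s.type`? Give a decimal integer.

[0]=0x22 [1]=0x2c [2]=0x6e [3]=0x67 (big-endian) → word 0x222c6e67
type [27+:5] = (word>>27) & 0x1f = 4  ←
err [26+:1] = (word>>26) & 0x1 = 0
kind [14+:12] = (word>>14) & 0xfff = 2225
chan [0+:14] = (word>>0) & 0x3fff = 11879
type signed 5b, MSB=0: value = 4

4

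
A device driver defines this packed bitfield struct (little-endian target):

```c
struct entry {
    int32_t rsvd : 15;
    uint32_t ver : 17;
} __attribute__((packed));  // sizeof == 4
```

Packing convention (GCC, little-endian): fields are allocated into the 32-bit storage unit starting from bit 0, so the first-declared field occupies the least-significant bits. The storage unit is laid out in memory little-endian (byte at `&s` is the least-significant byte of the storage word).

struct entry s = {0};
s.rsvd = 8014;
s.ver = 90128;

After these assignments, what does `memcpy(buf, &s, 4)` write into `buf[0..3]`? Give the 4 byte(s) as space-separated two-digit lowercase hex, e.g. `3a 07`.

[0+:15] rsvd=8014 & 0x7fff = 0x1f4e; word=0x00001f4e
[15+:17] ver=90128 & 0x1ffff = 0x16010; word=0xb0081f4e
word = 0xb0081f4e → little-endian bytes:
  [0]=0x4e  [1]=0x1f  [2]=0x08  [3]=0xb0

4e 1f 08 b0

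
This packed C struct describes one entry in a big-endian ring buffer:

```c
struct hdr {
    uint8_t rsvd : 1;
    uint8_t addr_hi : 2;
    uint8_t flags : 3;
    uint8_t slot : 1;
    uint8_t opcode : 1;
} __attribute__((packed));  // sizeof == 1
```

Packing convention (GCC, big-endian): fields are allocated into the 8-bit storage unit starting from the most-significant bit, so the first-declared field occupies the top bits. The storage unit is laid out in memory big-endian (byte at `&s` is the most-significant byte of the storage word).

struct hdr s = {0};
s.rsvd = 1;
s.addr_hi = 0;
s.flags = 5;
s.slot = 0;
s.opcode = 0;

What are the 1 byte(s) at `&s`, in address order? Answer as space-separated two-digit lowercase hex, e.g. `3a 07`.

94

rsvd:1 = 1 → 0x1 << 7 → word 0x80
addr_hi:2 = 0 → 0x0 << 5 → word 0x80
flags:3 = 5 → 0x5 << 2 → word 0x94
slot:1 = 0 → 0x0 << 1 → word 0x94
opcode:1 = 0 → 0x0 << 0 → word 0x94
word = 0x94 → big-endian bytes:
  [0]=0x94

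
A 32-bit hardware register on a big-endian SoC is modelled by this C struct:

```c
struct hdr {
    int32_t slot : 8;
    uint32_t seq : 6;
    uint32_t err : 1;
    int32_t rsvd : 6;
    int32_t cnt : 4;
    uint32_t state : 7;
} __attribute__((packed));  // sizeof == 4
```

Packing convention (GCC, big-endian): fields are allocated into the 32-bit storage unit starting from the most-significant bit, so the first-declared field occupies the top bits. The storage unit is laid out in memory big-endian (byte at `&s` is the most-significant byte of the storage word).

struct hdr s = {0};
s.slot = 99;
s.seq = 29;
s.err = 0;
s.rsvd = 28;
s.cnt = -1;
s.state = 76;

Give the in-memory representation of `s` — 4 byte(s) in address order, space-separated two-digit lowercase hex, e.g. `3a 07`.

63 74 e7 cc

slot:8 = 99 → 0x63 << 24 → word 0x63000000
seq:6 = 29 → 0x1d << 18 → word 0x63740000
err:1 = 0 → 0x0 << 17 → word 0x63740000
rsvd:6 = 28 → 0x1c << 11 → word 0x6374e000
cnt:4 = -1 → 0xf << 7 → word 0x6374e780
state:7 = 76 → 0x4c << 0 → word 0x6374e7cc
word = 0x6374e7cc → big-endian bytes:
  [0]=0x63  [1]=0x74  [2]=0xe7  [3]=0xcc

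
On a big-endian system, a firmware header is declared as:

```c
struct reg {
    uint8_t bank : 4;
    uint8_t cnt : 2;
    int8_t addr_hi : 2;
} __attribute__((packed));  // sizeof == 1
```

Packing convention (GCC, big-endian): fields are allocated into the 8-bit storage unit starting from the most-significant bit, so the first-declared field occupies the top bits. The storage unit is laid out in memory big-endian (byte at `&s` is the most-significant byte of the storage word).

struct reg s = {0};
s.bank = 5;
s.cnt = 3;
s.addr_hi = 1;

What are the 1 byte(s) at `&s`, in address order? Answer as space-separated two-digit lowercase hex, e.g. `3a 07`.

5d

[4+:4] bank=5 & 0xf = 0x5; word=0x50
[2+:2] cnt=3 & 0x3 = 0x3; word=0x5c
[0+:2] addr_hi=1 & 0x3 = 0x1; word=0x5d
word = 0x5d → big-endian bytes:
  [0]=0x5d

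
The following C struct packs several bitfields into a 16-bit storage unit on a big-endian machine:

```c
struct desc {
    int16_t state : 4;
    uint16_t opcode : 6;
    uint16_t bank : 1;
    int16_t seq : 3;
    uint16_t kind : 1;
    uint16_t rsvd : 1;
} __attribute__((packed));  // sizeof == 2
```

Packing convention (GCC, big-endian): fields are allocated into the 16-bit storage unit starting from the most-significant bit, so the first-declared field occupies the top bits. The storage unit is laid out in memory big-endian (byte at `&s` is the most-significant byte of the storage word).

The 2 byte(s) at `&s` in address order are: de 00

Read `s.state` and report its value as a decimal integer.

[0]=0xde [1]=0x00 (big-endian) → word 0xde00
state [12+:4] = (word>>12) & 0xf = 13  ←
opcode [6+:6] = (word>>6) & 0x3f = 56
bank [5+:1] = (word>>5) & 0x1 = 0
seq [2+:3] = (word>>2) & 0x7 = 0
kind [1+:1] = (word>>1) & 0x1 = 0
rsvd [0+:1] = (word>>0) & 0x1 = 0
state signed 4b, MSB=1: 13 - 16 = -3

-3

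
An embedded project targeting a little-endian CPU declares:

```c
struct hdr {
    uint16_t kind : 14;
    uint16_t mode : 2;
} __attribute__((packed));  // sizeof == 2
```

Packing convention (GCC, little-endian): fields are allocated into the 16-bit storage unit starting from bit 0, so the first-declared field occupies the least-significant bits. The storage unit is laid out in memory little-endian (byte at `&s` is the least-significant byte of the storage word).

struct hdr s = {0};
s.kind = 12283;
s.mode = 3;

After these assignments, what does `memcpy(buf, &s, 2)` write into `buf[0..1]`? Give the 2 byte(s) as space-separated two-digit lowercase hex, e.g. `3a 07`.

kind (14b) val=12283 bits=0x2ffb at bit 0: 0x2ffb
mode (2b) val=3 bits=0x3 at bit 14: 0xeffb
word = 0xeffb → little-endian bytes:
  [0]=0xfb  [1]=0xef

fb ef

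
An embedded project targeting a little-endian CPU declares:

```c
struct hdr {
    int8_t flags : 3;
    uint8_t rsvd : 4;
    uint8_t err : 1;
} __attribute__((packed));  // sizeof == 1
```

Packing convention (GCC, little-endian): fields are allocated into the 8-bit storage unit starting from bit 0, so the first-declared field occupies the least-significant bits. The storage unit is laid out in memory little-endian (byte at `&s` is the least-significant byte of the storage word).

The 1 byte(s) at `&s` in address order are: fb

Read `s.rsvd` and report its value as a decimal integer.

15

[0]=0xfb (little-endian) → word 0xfb
flags:3 @ bit 0 → (0xfb>>0)&0x7 = 0x3
rsvd:4 @ bit 3 → (0xfb>>3)&0xf = 0xf  ←
err:1 @ bit 7 → (0xfb>>7)&0x1 = 0x1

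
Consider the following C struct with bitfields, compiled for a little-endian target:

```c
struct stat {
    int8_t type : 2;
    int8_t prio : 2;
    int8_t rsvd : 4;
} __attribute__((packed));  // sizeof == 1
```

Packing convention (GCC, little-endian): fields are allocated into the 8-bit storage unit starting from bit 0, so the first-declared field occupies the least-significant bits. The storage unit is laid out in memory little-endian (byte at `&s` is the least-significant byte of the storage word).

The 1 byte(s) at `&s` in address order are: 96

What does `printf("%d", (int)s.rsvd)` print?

-7

[0]=0x96 (little-endian) → word 0x96
type [0+:2] = (word>>0) & 0x3 = 2
prio [2+:2] = (word>>2) & 0x3 = 1
rsvd [4+:4] = (word>>4) & 0xf = 9  ←
rsvd signed 4b, MSB=1: 9 - 16 = -7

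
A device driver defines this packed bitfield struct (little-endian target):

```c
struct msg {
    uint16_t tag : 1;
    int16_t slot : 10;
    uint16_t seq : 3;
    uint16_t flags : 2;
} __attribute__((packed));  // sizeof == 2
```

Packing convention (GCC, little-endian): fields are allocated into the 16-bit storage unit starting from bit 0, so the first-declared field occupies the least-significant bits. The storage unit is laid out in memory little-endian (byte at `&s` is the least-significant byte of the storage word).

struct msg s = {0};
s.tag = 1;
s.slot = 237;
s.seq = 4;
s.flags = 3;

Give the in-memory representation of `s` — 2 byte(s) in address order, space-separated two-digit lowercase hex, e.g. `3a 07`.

db e1

[0+:1] tag=1 & 0x1 = 0x1; word=0x0001
[1+:10] slot=237 & 0x3ff = 0xed; word=0x01db
[11+:3] seq=4 & 0x7 = 0x4; word=0x21db
[14+:2] flags=3 & 0x3 = 0x3; word=0xe1db
word = 0xe1db → little-endian bytes:
  [0]=0xdb  [1]=0xe1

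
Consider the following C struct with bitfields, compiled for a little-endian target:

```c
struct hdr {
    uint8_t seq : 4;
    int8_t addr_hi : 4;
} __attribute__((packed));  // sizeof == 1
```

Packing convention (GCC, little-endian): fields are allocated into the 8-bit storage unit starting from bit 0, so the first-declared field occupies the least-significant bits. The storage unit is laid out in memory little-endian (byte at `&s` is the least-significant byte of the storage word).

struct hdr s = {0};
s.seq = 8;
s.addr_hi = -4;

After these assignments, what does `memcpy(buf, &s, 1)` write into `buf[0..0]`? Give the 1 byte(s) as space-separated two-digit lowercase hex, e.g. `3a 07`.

c8

seq (4b) val=8 bits=0x8 at bit 0: 0x08
addr_hi (4b) val=-4 bits=0xc at bit 4: 0xc8
word = 0xc8 → little-endian bytes:
  [0]=0xc8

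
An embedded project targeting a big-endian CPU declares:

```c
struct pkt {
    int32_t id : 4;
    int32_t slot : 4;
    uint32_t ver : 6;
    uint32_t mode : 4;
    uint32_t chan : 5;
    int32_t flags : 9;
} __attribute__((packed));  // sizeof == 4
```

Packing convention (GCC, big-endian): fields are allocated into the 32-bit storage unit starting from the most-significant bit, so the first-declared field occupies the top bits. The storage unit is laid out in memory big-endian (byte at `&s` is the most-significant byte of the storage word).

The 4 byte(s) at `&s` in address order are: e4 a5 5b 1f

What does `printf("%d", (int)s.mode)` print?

[0]=0xe4 [1]=0xa5 [2]=0x5b [3]=0x1f (big-endian) → word 0xe4a55b1f
id [28+:4] = (word>>28) & 0xf = 14
slot [24+:4] = (word>>24) & 0xf = 4
ver [18+:6] = (word>>18) & 0x3f = 41
mode [14+:4] = (word>>14) & 0xf = 5  ←
chan [9+:5] = (word>>9) & 0x1f = 13
flags [0+:9] = (word>>0) & 0x1ff = 287

5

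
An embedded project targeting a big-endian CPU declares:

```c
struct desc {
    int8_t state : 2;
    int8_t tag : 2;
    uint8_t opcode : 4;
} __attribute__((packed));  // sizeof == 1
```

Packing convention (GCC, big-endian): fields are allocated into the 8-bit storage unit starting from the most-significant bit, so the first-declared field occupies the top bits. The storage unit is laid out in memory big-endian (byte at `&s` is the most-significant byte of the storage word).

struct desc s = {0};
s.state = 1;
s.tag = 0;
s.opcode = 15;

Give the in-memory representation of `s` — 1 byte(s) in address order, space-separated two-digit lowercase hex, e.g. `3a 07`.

state:2 = 1 → 0x1 << 6 → word 0x40
tag:2 = 0 → 0x0 << 4 → word 0x40
opcode:4 = 15 → 0xf << 0 → word 0x4f
word = 0x4f → big-endian bytes:
  [0]=0x4f

4f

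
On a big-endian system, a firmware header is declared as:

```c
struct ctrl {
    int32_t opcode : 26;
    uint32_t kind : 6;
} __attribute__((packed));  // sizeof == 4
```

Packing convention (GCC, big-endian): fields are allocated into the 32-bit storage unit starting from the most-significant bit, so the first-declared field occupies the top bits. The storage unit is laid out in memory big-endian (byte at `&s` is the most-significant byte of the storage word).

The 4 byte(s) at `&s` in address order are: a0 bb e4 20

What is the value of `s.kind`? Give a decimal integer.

[0]=0xa0 [1]=0xbb [2]=0xe4 [3]=0x20 (big-endian) → word 0xa0bbe420
opcode [6+:26] = (word>>6) & 0x3ffffff = 42135440
kind [0+:6] = (word>>0) & 0x3f = 32  ←

32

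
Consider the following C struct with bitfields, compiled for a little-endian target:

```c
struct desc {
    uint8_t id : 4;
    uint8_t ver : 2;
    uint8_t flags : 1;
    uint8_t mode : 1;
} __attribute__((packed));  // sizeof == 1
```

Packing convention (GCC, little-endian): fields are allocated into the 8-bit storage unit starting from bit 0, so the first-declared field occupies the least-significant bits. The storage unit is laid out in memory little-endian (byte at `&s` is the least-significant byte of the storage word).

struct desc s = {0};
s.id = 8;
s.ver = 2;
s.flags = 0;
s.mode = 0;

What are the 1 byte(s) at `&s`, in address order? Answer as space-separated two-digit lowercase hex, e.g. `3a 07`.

28

id:4 = 8 → 0x8 << 0 → word 0x08
ver:2 = 2 → 0x2 << 4 → word 0x28
flags:1 = 0 → 0x0 << 6 → word 0x28
mode:1 = 0 → 0x0 << 7 → word 0x28
word = 0x28 → little-endian bytes:
  [0]=0x28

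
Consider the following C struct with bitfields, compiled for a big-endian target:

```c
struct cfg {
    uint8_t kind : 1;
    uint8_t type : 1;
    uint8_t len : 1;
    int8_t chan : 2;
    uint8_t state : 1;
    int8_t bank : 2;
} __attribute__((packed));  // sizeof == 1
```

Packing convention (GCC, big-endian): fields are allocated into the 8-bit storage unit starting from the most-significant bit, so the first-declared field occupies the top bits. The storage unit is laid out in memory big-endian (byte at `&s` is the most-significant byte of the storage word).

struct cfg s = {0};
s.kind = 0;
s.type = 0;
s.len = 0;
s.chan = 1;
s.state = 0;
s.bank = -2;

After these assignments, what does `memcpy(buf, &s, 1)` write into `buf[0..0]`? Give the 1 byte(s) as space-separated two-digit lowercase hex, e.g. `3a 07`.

0a

[7+:1] kind=0 & 0x1 = 0x0; word=0x00
[6+:1] type=0 & 0x1 = 0x0; word=0x00
[5+:1] len=0 & 0x1 = 0x0; word=0x00
[3+:2] chan=1 & 0x3 = 0x1; word=0x08
[2+:1] state=0 & 0x1 = 0x0; word=0x08
[0+:2] bank=-2 & 0x3 = 0x2; word=0x0a
word = 0x0a → big-endian bytes:
  [0]=0x0a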